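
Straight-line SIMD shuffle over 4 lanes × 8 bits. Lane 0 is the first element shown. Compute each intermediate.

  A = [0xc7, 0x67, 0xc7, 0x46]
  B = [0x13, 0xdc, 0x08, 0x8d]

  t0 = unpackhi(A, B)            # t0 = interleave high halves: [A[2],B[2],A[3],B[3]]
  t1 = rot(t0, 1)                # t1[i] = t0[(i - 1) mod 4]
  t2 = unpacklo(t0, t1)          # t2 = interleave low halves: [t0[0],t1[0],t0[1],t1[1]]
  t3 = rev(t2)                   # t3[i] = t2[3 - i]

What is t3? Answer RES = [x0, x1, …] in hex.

  t0: c7 08 46 8d
  t1: 8d c7 08 46
  t2: c7 8d 08 c7
  t3: c7 08 8d c7

RES = [ 0xc7  0x08  0x8d  0xc7 ]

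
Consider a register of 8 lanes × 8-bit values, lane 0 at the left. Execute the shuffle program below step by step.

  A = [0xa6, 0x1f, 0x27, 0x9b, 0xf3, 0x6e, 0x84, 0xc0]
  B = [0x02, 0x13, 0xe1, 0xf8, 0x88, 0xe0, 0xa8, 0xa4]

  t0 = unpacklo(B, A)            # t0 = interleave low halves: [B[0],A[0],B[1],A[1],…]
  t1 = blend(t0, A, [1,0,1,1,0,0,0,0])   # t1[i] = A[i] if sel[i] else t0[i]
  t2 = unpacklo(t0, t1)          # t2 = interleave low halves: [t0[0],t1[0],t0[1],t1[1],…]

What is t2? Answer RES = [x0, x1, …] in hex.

RES = [0x02, 0xa6, 0xa6, 0xa6, 0x13, 0x27, 0x1f, 0x9b]

  t0: 02 a6 13 1f e1 27 f8 9b
  t1: a6 a6 27 9b e1 27 f8 9b
  t2: 02 a6 a6 a6 13 27 1f 9b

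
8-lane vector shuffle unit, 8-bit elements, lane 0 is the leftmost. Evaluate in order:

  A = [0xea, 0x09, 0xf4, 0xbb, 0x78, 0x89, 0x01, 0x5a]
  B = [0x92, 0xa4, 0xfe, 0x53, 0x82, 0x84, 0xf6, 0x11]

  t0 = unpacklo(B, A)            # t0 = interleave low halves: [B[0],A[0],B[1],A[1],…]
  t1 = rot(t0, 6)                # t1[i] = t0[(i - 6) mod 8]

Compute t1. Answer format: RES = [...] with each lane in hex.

t0 = [0x92, 0xea, 0xa4, 0x09, 0xfe, 0xf4, 0x53, 0xbb]
t1 = [0xa4, 0x09, 0xfe, 0xf4, 0x53, 0xbb, 0x92, 0xea]

RES = [0xa4, 0x09, 0xfe, 0xf4, 0x53, 0xbb, 0x92, 0xea]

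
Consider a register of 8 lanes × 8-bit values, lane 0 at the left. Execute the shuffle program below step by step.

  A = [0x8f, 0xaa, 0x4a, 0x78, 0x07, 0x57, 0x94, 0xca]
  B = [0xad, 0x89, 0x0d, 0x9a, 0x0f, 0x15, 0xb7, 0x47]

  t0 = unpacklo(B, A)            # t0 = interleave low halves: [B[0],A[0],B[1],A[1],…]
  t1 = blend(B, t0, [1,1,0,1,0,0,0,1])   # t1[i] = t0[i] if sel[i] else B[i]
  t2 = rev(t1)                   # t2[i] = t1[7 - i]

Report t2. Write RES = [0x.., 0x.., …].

  t0: ad 8f 89 aa 0d 4a 9a 78
  t1: ad 8f 0d aa 0f 15 b7 78
  t2: 78 b7 15 0f aa 0d 8f ad

RES = [ 0x78  0xb7  0x15  0x0f  0xaa  0x0d  0x8f  0xad ]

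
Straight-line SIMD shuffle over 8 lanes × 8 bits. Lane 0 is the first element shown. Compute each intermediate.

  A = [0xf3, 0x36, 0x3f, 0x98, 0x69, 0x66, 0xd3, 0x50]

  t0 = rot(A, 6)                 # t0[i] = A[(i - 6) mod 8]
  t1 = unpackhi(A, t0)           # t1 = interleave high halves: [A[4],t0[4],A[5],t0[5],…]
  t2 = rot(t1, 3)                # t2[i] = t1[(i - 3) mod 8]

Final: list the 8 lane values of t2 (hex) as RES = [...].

→ t0 |3f|98|69|66|d3|50|f3|36|
→ t1 |69|d3|66|50|d3|f3|50|36|
→ t2 |f3|50|36|69|d3|66|50|d3|

RES = [0xf3, 0x50, 0x36, 0x69, 0xd3, 0x66, 0x50, 0xd3]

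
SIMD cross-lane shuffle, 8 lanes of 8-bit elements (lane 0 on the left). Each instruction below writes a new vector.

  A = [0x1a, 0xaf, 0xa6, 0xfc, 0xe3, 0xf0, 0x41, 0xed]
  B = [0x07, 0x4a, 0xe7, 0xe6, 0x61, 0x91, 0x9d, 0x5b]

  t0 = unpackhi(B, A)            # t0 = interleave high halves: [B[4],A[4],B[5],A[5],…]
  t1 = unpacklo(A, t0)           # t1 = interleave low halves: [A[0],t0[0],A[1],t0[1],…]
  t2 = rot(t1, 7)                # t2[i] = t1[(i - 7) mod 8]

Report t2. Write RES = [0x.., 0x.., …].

RES = [0x61, 0xaf, 0xe3, 0xa6, 0x91, 0xfc, 0xf0, 0x1a]

  t0: 61 e3 91 f0 9d 41 5b ed
  t1: 1a 61 af e3 a6 91 fc f0
  t2: 61 af e3 a6 91 fc f0 1a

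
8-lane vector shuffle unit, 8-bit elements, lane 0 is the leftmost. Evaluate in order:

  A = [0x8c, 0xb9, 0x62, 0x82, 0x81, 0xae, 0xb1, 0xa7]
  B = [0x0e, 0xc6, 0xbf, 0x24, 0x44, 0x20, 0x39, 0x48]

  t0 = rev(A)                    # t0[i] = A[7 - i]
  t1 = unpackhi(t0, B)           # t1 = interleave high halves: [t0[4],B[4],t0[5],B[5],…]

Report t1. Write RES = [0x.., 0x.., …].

RES = [ 0x82  0x44  0x62  0x20  0xb9  0x39  0x8c  0x48 ]

t0 = [0xa7, 0xb1, 0xae, 0x81, 0x82, 0x62, 0xb9, 0x8c]
t1 = [0x82, 0x44, 0x62, 0x20, 0xb9, 0x39, 0x8c, 0x48]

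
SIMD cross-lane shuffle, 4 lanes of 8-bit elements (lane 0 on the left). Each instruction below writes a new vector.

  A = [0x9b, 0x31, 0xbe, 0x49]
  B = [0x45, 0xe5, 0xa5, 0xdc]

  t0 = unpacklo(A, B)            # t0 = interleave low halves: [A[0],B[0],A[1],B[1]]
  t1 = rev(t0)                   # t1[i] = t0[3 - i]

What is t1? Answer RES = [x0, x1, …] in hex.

→ t0 |9b|45|31|e5|
→ t1 |e5|31|45|9b|

RES = [0xe5, 0x31, 0x45, 0x9b]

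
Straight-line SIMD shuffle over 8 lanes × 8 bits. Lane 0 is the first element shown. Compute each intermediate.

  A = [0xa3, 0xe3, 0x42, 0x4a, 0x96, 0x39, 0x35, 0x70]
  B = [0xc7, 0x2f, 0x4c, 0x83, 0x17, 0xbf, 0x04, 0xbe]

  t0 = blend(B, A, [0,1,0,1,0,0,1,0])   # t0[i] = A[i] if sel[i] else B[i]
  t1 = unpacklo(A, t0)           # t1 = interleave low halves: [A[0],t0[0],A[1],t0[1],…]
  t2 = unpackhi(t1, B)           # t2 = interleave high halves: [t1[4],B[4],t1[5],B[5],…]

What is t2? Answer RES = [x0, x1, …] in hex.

  t0: c7 e3 4c 4a 17 bf 35 be
  t1: a3 c7 e3 e3 42 4c 4a 4a
  t2: 42 17 4c bf 4a 04 4a be

RES = [0x42, 0x17, 0x4c, 0xbf, 0x4a, 0x04, 0x4a, 0xbe]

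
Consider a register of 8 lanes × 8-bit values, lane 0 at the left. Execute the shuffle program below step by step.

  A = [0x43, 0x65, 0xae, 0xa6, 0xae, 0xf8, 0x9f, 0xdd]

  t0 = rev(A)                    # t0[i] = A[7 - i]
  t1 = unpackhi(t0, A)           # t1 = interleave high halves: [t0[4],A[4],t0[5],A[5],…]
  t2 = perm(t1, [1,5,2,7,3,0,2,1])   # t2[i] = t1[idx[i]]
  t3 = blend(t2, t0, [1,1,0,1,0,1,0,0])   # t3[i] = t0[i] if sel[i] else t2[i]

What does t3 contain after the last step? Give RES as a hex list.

t0 = [0xdd, 0x9f, 0xf8, 0xae, 0xa6, 0xae, 0x65, 0x43]
t1 = [0xa6, 0xae, 0xae, 0xf8, 0x65, 0x9f, 0x43, 0xdd]
t2 = [0xae, 0x9f, 0xae, 0xdd, 0xf8, 0xa6, 0xae, 0xae]
t3 = [0xdd, 0x9f, 0xae, 0xae, 0xf8, 0xae, 0xae, 0xae]

RES = [ 0xdd  0x9f  0xae  0xae  0xf8  0xae  0xae  0xae ]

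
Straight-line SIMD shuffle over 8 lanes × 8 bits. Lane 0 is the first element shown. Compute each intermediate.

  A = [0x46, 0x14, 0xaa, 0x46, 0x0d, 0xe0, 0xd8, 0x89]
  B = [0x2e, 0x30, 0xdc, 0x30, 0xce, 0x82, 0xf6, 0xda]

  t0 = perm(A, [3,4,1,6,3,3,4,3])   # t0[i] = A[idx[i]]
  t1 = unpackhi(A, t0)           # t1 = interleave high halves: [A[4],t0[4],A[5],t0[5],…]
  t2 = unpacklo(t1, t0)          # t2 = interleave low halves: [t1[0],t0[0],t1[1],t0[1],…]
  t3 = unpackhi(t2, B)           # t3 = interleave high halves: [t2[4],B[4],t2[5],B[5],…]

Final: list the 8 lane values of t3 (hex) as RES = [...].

RES = [ 0xe0  0xce  0x14  0x82  0x46  0xf6  0xd8  0xda ]

  t0: 46 0d 14 d8 46 46 0d 46
  t1: 0d 46 e0 46 d8 0d 89 46
  t2: 0d 46 46 0d e0 14 46 d8
  t3: e0 ce 14 82 46 f6 d8 da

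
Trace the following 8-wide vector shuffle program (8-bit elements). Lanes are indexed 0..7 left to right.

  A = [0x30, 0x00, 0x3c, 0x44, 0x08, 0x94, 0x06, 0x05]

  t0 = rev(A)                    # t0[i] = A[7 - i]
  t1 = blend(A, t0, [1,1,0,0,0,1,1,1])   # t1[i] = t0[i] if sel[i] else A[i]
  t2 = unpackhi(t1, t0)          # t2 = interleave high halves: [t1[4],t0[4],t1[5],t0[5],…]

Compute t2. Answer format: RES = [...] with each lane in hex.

  t0: 05 06 94 08 44 3c 00 30
  t1: 05 06 3c 44 08 3c 00 30
  t2: 08 44 3c 3c 00 00 30 30

RES = [ 0x08  0x44  0x3c  0x3c  0x00  0x00  0x30  0x30 ]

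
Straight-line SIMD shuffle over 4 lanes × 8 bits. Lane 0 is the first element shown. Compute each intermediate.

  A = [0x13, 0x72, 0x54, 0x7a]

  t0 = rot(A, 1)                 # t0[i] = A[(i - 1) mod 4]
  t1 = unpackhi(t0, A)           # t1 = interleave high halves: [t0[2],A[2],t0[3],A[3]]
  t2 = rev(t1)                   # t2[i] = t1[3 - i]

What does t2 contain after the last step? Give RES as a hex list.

RES = [0x7a, 0x54, 0x54, 0x72]

  t0: 7a 13 72 54
  t1: 72 54 54 7a
  t2: 7a 54 54 72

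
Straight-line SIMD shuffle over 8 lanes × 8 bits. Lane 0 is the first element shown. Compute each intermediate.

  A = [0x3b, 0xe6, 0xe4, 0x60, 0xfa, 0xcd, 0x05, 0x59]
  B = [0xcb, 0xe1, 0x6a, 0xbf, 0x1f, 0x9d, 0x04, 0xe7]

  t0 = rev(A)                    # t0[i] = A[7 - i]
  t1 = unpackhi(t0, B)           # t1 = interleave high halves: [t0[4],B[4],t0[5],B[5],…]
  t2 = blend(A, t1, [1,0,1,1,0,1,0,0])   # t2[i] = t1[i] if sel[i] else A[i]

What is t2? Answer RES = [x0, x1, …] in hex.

RES = [0x60, 0xe6, 0xe4, 0x9d, 0xfa, 0x04, 0x05, 0x59]

→ t0 |59|05|cd|fa|60|e4|e6|3b|
→ t1 |60|1f|e4|9d|e6|04|3b|e7|
→ t2 |60|e6|e4|9d|fa|04|05|59|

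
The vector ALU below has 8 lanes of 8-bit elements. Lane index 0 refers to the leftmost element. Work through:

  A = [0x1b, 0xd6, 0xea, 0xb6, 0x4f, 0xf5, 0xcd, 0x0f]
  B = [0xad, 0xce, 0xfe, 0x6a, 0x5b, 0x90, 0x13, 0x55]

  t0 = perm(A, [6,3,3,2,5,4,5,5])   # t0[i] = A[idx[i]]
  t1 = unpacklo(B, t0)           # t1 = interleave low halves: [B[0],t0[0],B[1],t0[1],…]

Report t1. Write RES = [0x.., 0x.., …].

RES = [0xad, 0xcd, 0xce, 0xb6, 0xfe, 0xb6, 0x6a, 0xea]

→ t0 |cd|b6|b6|ea|f5|4f|f5|f5|
→ t1 |ad|cd|ce|b6|fe|b6|6a|ea|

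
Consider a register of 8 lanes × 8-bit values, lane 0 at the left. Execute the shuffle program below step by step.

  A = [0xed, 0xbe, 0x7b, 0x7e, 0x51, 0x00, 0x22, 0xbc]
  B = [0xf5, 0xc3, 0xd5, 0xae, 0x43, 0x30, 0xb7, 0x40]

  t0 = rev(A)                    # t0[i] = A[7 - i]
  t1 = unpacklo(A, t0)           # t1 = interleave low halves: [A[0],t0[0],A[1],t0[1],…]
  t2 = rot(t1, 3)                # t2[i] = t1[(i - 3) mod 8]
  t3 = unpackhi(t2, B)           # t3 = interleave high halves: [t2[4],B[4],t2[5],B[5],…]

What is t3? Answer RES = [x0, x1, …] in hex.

RES = [0xbc, 0x43, 0xbe, 0x30, 0x22, 0xb7, 0x7b, 0x40]

t0 = [0xbc, 0x22, 0x00, 0x51, 0x7e, 0x7b, 0xbe, 0xed]
t1 = [0xed, 0xbc, 0xbe, 0x22, 0x7b, 0x00, 0x7e, 0x51]
t2 = [0x00, 0x7e, 0x51, 0xed, 0xbc, 0xbe, 0x22, 0x7b]
t3 = [0xbc, 0x43, 0xbe, 0x30, 0x22, 0xb7, 0x7b, 0x40]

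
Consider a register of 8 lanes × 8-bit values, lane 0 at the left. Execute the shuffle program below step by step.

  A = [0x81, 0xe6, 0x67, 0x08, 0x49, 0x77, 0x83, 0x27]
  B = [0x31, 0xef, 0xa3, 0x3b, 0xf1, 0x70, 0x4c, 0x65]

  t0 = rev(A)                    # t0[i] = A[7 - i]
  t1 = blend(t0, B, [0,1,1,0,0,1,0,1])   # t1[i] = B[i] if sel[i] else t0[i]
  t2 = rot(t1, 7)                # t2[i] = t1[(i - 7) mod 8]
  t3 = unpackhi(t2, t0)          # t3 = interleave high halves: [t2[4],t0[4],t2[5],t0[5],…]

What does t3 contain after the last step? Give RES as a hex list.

t0 = [0x27, 0x83, 0x77, 0x49, 0x08, 0x67, 0xe6, 0x81]
t1 = [0x27, 0xef, 0xa3, 0x49, 0x08, 0x70, 0xe6, 0x65]
t2 = [0xef, 0xa3, 0x49, 0x08, 0x70, 0xe6, 0x65, 0x27]
t3 = [0x70, 0x08, 0xe6, 0x67, 0x65, 0xe6, 0x27, 0x81]

RES = [ 0x70  0x08  0xe6  0x67  0x65  0xe6  0x27  0x81 ]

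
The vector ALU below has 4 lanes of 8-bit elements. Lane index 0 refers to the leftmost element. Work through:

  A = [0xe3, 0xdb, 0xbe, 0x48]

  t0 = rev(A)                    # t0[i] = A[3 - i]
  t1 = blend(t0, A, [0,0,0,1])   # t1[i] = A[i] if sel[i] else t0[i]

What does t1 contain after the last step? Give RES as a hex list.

RES = [ 0x48  0xbe  0xdb  0x48 ]

→ t0 |48|be|db|e3|
→ t1 |48|be|db|48|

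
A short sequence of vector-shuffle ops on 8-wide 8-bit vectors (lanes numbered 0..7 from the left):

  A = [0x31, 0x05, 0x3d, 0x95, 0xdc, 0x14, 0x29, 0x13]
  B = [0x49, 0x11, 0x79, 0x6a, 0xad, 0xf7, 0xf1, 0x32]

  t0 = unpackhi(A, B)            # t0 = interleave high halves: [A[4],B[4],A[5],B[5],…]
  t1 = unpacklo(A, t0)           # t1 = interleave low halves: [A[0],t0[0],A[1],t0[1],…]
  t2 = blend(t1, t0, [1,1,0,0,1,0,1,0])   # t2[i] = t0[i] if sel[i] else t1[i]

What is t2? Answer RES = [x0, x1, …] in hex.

RES = [ 0xdc  0xad  0x05  0xad  0x29  0x14  0x13  0xf7 ]

  t0: dc ad 14 f7 29 f1 13 32
  t1: 31 dc 05 ad 3d 14 95 f7
  t2: dc ad 05 ad 29 14 13 f7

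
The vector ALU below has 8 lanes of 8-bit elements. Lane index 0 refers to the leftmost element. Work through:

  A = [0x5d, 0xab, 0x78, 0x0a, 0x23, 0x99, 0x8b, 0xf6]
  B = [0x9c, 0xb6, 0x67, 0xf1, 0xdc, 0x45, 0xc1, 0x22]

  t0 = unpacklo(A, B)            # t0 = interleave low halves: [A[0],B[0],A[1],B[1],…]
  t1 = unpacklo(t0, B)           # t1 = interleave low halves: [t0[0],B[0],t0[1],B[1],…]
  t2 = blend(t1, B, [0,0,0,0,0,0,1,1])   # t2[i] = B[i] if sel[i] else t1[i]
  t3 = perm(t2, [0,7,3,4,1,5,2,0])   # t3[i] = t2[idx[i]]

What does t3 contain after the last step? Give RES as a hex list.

  t0: 5d 9c ab b6 78 67 0a f1
  t1: 5d 9c 9c b6 ab 67 b6 f1
  t2: 5d 9c 9c b6 ab 67 c1 22
  t3: 5d 22 b6 ab 9c 67 9c 5d

RES = [ 0x5d  0x22  0xb6  0xab  0x9c  0x67  0x9c  0x5d ]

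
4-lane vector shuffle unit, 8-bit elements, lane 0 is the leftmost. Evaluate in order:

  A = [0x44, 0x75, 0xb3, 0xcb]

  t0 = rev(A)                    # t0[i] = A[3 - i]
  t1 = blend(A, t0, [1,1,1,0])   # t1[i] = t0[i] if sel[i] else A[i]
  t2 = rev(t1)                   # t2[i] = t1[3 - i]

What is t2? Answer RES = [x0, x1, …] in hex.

→ t0 |cb|b3|75|44|
→ t1 |cb|b3|75|cb|
→ t2 |cb|75|b3|cb|

RES = [0xcb, 0x75, 0xb3, 0xcb]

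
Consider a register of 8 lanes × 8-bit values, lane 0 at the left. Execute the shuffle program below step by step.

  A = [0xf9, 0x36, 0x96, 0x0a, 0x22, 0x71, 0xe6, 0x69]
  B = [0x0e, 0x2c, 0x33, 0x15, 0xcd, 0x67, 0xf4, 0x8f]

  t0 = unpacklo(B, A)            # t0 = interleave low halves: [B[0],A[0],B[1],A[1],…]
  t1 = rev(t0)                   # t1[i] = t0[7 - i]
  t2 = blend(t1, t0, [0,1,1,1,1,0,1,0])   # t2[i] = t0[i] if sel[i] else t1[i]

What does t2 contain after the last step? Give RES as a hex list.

RES = [ 0x0a  0xf9  0x2c  0x36  0x33  0x2c  0x15  0x0e ]

  t0: 0e f9 2c 36 33 96 15 0a
  t1: 0a 15 96 33 36 2c f9 0e
  t2: 0a f9 2c 36 33 2c 15 0e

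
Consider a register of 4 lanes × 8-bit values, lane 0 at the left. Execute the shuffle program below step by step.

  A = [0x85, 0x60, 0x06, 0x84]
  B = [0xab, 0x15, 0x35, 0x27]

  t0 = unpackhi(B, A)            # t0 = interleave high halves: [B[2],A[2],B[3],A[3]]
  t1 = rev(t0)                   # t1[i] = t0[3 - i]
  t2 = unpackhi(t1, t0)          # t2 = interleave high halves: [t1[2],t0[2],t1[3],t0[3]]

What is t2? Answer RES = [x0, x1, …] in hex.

RES = [0x06, 0x27, 0x35, 0x84]

t0 = [0x35, 0x06, 0x27, 0x84]
t1 = [0x84, 0x27, 0x06, 0x35]
t2 = [0x06, 0x27, 0x35, 0x84]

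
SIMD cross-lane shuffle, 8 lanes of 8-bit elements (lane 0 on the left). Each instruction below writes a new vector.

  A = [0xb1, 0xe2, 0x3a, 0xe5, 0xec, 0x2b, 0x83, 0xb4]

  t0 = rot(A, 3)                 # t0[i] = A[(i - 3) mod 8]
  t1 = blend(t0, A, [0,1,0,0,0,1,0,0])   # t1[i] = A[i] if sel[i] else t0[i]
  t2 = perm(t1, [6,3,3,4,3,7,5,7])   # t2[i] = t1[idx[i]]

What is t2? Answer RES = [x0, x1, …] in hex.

RES = [0xe5, 0xb1, 0xb1, 0xe2, 0xb1, 0xec, 0x2b, 0xec]

t0 = [0x2b, 0x83, 0xb4, 0xb1, 0xe2, 0x3a, 0xe5, 0xec]
t1 = [0x2b, 0xe2, 0xb4, 0xb1, 0xe2, 0x2b, 0xe5, 0xec]
t2 = [0xe5, 0xb1, 0xb1, 0xe2, 0xb1, 0xec, 0x2b, 0xec]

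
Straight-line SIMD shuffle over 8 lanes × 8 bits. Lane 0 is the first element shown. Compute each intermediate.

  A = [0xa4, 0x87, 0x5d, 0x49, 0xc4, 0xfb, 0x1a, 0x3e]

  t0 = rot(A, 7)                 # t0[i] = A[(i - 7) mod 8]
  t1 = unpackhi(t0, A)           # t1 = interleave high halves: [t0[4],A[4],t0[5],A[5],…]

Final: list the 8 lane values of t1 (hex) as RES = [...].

RES = [0xfb, 0xc4, 0x1a, 0xfb, 0x3e, 0x1a, 0xa4, 0x3e]

  t0: 87 5d 49 c4 fb 1a 3e a4
  t1: fb c4 1a fb 3e 1a a4 3e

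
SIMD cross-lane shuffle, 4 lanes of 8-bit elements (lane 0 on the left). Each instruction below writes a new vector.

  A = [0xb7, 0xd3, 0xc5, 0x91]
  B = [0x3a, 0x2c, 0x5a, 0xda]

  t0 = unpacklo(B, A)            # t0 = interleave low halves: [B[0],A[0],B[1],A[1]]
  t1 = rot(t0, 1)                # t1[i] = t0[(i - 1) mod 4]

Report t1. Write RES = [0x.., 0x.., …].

RES = [ 0xd3  0x3a  0xb7  0x2c ]

  t0: 3a b7 2c d3
  t1: d3 3a b7 2c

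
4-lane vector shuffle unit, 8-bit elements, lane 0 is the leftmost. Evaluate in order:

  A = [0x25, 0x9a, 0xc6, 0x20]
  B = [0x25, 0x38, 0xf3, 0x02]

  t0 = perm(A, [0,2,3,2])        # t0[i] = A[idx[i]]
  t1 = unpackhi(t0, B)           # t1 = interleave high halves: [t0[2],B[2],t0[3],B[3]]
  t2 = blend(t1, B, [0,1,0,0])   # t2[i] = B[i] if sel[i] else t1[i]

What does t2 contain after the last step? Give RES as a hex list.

→ t0 |25|c6|20|c6|
→ t1 |20|f3|c6|02|
→ t2 |20|38|c6|02|

RES = [ 0x20  0x38  0xc6  0x02 ]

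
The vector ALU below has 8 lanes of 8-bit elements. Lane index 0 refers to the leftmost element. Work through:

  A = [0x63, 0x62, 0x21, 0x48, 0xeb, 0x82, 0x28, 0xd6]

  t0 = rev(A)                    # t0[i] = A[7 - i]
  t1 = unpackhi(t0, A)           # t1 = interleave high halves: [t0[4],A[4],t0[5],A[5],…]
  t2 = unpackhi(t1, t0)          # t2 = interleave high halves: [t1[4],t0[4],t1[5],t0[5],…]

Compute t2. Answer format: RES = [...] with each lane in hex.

  t0: d6 28 82 eb 48 21 62 63
  t1: 48 eb 21 82 62 28 63 d6
  t2: 62 48 28 21 63 62 d6 63

RES = [ 0x62  0x48  0x28  0x21  0x63  0x62  0xd6  0x63 ]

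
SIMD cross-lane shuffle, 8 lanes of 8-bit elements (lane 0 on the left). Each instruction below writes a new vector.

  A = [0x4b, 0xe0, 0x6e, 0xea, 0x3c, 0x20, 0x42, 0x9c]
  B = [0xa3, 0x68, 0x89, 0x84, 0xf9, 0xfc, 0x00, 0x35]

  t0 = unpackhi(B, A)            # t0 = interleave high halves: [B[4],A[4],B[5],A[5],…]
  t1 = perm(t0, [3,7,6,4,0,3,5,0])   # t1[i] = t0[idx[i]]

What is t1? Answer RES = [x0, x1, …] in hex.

→ t0 |f9|3c|fc|20|00|42|35|9c|
→ t1 |20|9c|35|00|f9|20|42|f9|

RES = [0x20, 0x9c, 0x35, 0x00, 0xf9, 0x20, 0x42, 0xf9]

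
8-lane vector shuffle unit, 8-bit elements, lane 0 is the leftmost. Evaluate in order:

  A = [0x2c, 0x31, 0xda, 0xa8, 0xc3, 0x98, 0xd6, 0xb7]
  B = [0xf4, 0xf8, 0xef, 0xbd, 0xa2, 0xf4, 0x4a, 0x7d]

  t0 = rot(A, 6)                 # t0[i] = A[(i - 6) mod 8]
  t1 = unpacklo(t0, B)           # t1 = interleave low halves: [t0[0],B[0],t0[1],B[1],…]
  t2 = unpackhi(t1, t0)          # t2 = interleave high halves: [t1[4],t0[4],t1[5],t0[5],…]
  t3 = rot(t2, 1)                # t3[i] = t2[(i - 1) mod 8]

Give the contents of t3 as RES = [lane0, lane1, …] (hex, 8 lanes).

→ t0 |da|a8|c3|98|d6|b7|2c|31|
→ t1 |da|f4|a8|f8|c3|ef|98|bd|
→ t2 |c3|d6|ef|b7|98|2c|bd|31|
→ t3 |31|c3|d6|ef|b7|98|2c|bd|

RES = [ 0x31  0xc3  0xd6  0xef  0xb7  0x98  0x2c  0xbd ]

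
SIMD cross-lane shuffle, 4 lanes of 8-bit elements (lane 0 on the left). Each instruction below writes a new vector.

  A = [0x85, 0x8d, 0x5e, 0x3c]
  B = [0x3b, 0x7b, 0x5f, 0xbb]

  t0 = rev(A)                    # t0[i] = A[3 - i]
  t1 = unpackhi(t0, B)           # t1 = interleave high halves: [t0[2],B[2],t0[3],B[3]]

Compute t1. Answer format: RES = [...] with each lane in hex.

→ t0 |3c|5e|8d|85|
→ t1 |8d|5f|85|bb|

RES = [ 0x8d  0x5f  0x85  0xbb ]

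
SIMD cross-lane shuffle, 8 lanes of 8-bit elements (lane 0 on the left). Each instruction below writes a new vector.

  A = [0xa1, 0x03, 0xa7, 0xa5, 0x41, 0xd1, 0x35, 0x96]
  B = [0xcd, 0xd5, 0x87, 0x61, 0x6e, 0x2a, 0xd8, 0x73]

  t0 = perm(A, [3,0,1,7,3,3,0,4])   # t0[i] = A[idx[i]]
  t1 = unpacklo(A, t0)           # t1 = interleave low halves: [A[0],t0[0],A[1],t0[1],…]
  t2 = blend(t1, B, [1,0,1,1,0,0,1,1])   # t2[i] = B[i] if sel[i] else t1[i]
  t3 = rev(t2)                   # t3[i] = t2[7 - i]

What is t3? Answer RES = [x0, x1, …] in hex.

RES = [0x73, 0xd8, 0x03, 0xa7, 0x61, 0x87, 0xa5, 0xcd]

t0 = [0xa5, 0xa1, 0x03, 0x96, 0xa5, 0xa5, 0xa1, 0x41]
t1 = [0xa1, 0xa5, 0x03, 0xa1, 0xa7, 0x03, 0xa5, 0x96]
t2 = [0xcd, 0xa5, 0x87, 0x61, 0xa7, 0x03, 0xd8, 0x73]
t3 = [0x73, 0xd8, 0x03, 0xa7, 0x61, 0x87, 0xa5, 0xcd]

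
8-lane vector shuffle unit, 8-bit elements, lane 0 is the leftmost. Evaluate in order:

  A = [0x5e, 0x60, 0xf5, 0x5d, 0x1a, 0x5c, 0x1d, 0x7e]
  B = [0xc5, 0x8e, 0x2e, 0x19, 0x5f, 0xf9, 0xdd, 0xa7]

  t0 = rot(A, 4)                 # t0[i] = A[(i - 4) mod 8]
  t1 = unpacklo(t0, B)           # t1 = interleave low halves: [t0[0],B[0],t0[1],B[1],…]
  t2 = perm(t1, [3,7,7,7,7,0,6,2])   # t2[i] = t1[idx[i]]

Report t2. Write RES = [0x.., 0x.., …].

RES = [ 0x8e  0x19  0x19  0x19  0x19  0x1a  0x7e  0x5c ]

t0 = [0x1a, 0x5c, 0x1d, 0x7e, 0x5e, 0x60, 0xf5, 0x5d]
t1 = [0x1a, 0xc5, 0x5c, 0x8e, 0x1d, 0x2e, 0x7e, 0x19]
t2 = [0x8e, 0x19, 0x19, 0x19, 0x19, 0x1a, 0x7e, 0x5c]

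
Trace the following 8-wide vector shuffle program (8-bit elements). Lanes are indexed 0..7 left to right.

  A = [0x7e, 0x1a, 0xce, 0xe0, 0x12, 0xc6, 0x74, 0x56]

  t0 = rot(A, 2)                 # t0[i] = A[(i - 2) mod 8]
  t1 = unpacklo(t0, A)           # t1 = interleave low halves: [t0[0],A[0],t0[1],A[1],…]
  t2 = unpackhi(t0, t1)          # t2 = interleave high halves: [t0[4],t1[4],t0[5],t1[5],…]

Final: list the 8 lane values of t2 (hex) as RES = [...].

RES = [ 0xce  0x7e  0xe0  0xce  0x12  0x1a  0xc6  0xe0 ]

  t0: 74 56 7e 1a ce e0 12 c6
  t1: 74 7e 56 1a 7e ce 1a e0
  t2: ce 7e e0 ce 12 1a c6 e0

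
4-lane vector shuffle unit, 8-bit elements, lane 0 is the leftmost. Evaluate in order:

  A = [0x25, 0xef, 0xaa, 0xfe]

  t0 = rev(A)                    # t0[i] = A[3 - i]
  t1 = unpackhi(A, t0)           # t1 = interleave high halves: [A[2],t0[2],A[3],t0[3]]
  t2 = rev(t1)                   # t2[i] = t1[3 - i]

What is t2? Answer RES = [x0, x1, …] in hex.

  t0: fe aa ef 25
  t1: aa ef fe 25
  t2: 25 fe ef aa

RES = [ 0x25  0xfe  0xef  0xaa ]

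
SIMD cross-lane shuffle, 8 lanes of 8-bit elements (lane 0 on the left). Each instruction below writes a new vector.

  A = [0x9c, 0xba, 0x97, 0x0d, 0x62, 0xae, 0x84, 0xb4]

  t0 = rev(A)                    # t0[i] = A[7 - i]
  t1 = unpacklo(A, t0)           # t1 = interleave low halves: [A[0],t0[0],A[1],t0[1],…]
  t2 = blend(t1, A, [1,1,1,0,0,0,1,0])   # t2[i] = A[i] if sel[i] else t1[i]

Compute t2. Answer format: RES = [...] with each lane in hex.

RES = [0x9c, 0xba, 0x97, 0x84, 0x97, 0xae, 0x84, 0x62]

  t0: b4 84 ae 62 0d 97 ba 9c
  t1: 9c b4 ba 84 97 ae 0d 62
  t2: 9c ba 97 84 97 ae 84 62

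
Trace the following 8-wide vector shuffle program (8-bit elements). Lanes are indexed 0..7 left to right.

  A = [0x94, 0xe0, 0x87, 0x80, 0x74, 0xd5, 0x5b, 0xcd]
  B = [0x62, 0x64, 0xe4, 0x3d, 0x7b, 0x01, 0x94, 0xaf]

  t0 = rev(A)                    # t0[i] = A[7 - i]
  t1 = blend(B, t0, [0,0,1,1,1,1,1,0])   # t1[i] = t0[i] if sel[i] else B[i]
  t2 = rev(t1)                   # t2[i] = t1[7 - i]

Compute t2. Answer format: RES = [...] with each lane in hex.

RES = [ 0xaf  0xe0  0x87  0x80  0x74  0xd5  0x64  0x62 ]

t0 = [0xcd, 0x5b, 0xd5, 0x74, 0x80, 0x87, 0xe0, 0x94]
t1 = [0x62, 0x64, 0xd5, 0x74, 0x80, 0x87, 0xe0, 0xaf]
t2 = [0xaf, 0xe0, 0x87, 0x80, 0x74, 0xd5, 0x64, 0x62]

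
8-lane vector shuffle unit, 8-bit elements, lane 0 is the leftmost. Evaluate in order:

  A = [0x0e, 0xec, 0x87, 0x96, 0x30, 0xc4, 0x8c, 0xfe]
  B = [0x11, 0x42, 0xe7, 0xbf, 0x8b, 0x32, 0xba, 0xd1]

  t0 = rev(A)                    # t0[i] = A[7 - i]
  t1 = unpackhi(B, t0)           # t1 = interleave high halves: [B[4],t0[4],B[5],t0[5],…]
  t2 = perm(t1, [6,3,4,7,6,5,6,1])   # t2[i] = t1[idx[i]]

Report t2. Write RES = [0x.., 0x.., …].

→ t0 |fe|8c|c4|30|96|87|ec|0e|
→ t1 |8b|96|32|87|ba|ec|d1|0e|
→ t2 |d1|87|ba|0e|d1|ec|d1|96|

RES = [ 0xd1  0x87  0xba  0x0e  0xd1  0xec  0xd1  0x96 ]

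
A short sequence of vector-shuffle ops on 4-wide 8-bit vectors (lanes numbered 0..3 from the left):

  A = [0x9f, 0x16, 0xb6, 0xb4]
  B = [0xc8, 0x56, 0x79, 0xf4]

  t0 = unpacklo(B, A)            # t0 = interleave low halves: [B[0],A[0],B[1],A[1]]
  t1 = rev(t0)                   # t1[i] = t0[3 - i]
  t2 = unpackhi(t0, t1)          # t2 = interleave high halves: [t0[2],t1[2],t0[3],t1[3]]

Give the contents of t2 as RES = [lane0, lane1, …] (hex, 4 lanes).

  t0: c8 9f 56 16
  t1: 16 56 9f c8
  t2: 56 9f 16 c8

RES = [0x56, 0x9f, 0x16, 0xc8]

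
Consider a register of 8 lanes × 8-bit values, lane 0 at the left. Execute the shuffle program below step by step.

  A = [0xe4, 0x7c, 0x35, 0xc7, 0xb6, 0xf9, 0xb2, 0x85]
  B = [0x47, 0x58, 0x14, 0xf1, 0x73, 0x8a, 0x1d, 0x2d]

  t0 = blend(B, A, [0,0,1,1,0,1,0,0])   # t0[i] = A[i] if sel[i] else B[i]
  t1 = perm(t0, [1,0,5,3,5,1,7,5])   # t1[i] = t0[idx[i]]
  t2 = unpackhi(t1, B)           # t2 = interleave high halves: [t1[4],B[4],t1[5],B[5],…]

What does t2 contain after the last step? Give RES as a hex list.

  t0: 47 58 35 c7 73 f9 1d 2d
  t1: 58 47 f9 c7 f9 58 2d f9
  t2: f9 73 58 8a 2d 1d f9 2d

RES = [ 0xf9  0x73  0x58  0x8a  0x2d  0x1d  0xf9  0x2d ]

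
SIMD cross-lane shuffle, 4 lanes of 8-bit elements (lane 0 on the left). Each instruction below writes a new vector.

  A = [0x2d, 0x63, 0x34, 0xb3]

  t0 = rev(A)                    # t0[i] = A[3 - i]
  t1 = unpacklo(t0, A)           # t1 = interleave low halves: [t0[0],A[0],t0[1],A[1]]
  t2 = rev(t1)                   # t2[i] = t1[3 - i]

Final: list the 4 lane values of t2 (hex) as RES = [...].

  t0: b3 34 63 2d
  t1: b3 2d 34 63
  t2: 63 34 2d b3

RES = [0x63, 0x34, 0x2d, 0xb3]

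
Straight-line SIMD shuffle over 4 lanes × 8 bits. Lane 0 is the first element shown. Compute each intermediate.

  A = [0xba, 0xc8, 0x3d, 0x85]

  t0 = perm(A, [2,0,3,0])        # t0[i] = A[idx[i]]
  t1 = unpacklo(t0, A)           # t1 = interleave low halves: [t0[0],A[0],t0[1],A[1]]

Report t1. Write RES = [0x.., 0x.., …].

RES = [0x3d, 0xba, 0xba, 0xc8]

  t0: 3d ba 85 ba
  t1: 3d ba ba c8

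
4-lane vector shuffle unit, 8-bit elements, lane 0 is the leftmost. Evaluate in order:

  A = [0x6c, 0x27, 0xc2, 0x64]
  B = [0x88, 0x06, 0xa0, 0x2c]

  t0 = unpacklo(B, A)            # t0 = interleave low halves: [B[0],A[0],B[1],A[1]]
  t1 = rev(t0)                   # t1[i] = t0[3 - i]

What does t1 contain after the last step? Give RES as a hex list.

RES = [0x27, 0x06, 0x6c, 0x88]

→ t0 |88|6c|06|27|
→ t1 |27|06|6c|88|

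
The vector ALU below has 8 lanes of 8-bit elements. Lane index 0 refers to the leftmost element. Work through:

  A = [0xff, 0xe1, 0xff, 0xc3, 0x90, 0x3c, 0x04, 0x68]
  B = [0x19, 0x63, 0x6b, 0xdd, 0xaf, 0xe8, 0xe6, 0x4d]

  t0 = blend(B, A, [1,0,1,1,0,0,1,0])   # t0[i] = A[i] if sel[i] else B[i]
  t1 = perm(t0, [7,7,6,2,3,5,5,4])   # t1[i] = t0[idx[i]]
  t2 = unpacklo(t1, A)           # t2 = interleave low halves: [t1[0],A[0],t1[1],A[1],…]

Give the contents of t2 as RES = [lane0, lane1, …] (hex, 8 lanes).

RES = [ 0x4d  0xff  0x4d  0xe1  0x04  0xff  0xff  0xc3 ]

t0 = [0xff, 0x63, 0xff, 0xc3, 0xaf, 0xe8, 0x04, 0x4d]
t1 = [0x4d, 0x4d, 0x04, 0xff, 0xc3, 0xe8, 0xe8, 0xaf]
t2 = [0x4d, 0xff, 0x4d, 0xe1, 0x04, 0xff, 0xff, 0xc3]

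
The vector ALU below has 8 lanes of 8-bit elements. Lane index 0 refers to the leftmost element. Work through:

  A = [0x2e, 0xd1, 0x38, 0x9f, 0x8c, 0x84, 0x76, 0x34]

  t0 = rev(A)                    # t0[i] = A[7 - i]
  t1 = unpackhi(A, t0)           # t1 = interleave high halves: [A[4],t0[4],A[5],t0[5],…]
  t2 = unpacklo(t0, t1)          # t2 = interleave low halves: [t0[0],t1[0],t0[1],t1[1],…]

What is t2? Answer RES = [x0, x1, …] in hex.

  t0: 34 76 84 8c 9f 38 d1 2e
  t1: 8c 9f 84 38 76 d1 34 2e
  t2: 34 8c 76 9f 84 84 8c 38

RES = [ 0x34  0x8c  0x76  0x9f  0x84  0x84  0x8c  0x38 ]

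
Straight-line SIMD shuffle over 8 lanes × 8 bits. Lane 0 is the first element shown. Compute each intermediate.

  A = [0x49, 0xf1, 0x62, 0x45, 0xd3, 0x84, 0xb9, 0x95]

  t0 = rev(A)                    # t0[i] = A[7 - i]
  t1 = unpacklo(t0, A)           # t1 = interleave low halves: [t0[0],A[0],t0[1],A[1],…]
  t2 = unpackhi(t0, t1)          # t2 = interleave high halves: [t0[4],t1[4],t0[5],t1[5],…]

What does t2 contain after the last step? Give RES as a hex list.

RES = [0x45, 0x84, 0x62, 0x62, 0xf1, 0xd3, 0x49, 0x45]

  t0: 95 b9 84 d3 45 62 f1 49
  t1: 95 49 b9 f1 84 62 d3 45
  t2: 45 84 62 62 f1 d3 49 45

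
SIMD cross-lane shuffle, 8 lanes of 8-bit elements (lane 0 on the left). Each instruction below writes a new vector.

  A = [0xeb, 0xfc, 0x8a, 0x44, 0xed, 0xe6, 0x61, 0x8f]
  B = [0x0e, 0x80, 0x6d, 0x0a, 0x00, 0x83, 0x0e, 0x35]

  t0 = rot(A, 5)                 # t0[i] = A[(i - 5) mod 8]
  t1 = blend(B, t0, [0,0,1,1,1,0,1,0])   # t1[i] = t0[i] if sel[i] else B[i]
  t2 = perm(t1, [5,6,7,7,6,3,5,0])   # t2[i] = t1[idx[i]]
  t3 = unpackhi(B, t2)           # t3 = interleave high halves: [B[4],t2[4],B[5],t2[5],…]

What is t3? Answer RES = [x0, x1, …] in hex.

  t0: 44 ed e6 61 8f eb fc 8a
  t1: 0e 80 e6 61 8f 83 fc 35
  t2: 83 fc 35 35 fc 61 83 0e
  t3: 00 fc 83 61 0e 83 35 0e

RES = [ 0x00  0xfc  0x83  0x61  0x0e  0x83  0x35  0x0e ]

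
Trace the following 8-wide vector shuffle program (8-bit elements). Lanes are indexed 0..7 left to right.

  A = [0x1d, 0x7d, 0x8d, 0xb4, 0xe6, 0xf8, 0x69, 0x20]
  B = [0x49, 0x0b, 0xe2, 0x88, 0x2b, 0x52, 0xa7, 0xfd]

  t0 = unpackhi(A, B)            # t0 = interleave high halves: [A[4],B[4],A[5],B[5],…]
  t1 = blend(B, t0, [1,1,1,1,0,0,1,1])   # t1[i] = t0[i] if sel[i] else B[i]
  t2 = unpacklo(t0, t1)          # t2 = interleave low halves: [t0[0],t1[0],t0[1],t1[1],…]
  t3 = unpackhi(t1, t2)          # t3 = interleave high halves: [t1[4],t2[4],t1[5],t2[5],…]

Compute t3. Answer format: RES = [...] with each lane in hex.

RES = [ 0x2b  0xf8  0x52  0xf8  0x20  0x52  0xfd  0x52 ]

t0 = [0xe6, 0x2b, 0xf8, 0x52, 0x69, 0xa7, 0x20, 0xfd]
t1 = [0xe6, 0x2b, 0xf8, 0x52, 0x2b, 0x52, 0x20, 0xfd]
t2 = [0xe6, 0xe6, 0x2b, 0x2b, 0xf8, 0xf8, 0x52, 0x52]
t3 = [0x2b, 0xf8, 0x52, 0xf8, 0x20, 0x52, 0xfd, 0x52]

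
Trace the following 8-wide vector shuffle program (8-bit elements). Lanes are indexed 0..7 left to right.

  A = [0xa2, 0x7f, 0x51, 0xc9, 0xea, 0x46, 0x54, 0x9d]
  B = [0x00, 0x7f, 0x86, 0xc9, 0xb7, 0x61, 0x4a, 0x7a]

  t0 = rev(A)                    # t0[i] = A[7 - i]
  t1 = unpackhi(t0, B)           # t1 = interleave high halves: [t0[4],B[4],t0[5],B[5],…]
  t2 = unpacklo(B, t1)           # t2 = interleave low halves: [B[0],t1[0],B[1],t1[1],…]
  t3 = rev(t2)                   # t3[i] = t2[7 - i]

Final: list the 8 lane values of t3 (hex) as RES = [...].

RES = [0x61, 0xc9, 0x51, 0x86, 0xb7, 0x7f, 0xc9, 0x00]

→ t0 |9d|54|46|ea|c9|51|7f|a2|
→ t1 |c9|b7|51|61|7f|4a|a2|7a|
→ t2 |00|c9|7f|b7|86|51|c9|61|
→ t3 |61|c9|51|86|b7|7f|c9|00|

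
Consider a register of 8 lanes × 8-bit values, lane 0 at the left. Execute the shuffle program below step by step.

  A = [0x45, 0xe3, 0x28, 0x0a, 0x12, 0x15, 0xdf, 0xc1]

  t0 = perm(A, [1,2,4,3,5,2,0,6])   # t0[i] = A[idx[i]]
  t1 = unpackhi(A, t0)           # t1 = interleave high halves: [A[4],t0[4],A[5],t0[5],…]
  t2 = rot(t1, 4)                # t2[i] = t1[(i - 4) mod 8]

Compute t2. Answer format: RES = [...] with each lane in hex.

→ t0 |e3|28|12|0a|15|28|45|df|
→ t1 |12|15|15|28|df|45|c1|df|
→ t2 |df|45|c1|df|12|15|15|28|

RES = [ 0xdf  0x45  0xc1  0xdf  0x12  0x15  0x15  0x28 ]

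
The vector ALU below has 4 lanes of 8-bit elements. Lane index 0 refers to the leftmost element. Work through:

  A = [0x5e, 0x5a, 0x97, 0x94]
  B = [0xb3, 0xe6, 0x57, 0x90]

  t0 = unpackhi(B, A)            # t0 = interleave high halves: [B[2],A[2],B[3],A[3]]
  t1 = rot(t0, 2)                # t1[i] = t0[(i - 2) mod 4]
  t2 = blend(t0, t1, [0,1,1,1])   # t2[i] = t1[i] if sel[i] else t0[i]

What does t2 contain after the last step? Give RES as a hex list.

t0 = [0x57, 0x97, 0x90, 0x94]
t1 = [0x90, 0x94, 0x57, 0x97]
t2 = [0x57, 0x94, 0x57, 0x97]

RES = [0x57, 0x94, 0x57, 0x97]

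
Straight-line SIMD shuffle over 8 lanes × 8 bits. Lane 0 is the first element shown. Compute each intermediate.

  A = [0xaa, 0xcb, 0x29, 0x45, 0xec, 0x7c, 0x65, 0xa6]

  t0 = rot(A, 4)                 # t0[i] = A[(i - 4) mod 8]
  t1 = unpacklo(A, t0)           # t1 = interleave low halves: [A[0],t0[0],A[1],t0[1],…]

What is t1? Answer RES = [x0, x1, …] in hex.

RES = [0xaa, 0xec, 0xcb, 0x7c, 0x29, 0x65, 0x45, 0xa6]

t0 = [0xec, 0x7c, 0x65, 0xa6, 0xaa, 0xcb, 0x29, 0x45]
t1 = [0xaa, 0xec, 0xcb, 0x7c, 0x29, 0x65, 0x45, 0xa6]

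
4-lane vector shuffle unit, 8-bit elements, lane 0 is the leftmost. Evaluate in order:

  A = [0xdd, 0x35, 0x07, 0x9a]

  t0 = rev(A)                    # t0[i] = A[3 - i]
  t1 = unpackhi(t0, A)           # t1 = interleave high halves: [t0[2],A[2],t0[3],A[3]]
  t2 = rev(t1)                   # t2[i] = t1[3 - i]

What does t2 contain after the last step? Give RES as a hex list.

RES = [0x9a, 0xdd, 0x07, 0x35]

t0 = [0x9a, 0x07, 0x35, 0xdd]
t1 = [0x35, 0x07, 0xdd, 0x9a]
t2 = [0x9a, 0xdd, 0x07, 0x35]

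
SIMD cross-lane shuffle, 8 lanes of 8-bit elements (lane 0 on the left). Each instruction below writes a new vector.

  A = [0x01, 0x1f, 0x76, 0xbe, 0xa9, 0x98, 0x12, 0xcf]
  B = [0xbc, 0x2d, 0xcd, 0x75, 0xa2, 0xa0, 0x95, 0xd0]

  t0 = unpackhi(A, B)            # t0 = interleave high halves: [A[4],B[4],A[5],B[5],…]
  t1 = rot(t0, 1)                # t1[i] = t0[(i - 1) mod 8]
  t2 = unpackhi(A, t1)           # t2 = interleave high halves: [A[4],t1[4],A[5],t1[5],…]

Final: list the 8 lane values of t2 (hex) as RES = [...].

t0 = [0xa9, 0xa2, 0x98, 0xa0, 0x12, 0x95, 0xcf, 0xd0]
t1 = [0xd0, 0xa9, 0xa2, 0x98, 0xa0, 0x12, 0x95, 0xcf]
t2 = [0xa9, 0xa0, 0x98, 0x12, 0x12, 0x95, 0xcf, 0xcf]

RES = [ 0xa9  0xa0  0x98  0x12  0x12  0x95  0xcf  0xcf ]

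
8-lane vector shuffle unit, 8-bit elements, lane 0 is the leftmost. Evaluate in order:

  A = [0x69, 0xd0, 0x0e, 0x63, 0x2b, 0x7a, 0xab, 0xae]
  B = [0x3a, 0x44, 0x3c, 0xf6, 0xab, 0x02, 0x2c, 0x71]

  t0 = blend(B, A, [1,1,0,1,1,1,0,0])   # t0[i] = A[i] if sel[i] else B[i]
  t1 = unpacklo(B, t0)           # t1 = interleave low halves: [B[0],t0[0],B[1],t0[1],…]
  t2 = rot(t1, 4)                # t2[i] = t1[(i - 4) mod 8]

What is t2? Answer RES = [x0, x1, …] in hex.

→ t0 |69|d0|3c|63|2b|7a|2c|71|
→ t1 |3a|69|44|d0|3c|3c|f6|63|
→ t2 |3c|3c|f6|63|3a|69|44|d0|

RES = [0x3c, 0x3c, 0xf6, 0x63, 0x3a, 0x69, 0x44, 0xd0]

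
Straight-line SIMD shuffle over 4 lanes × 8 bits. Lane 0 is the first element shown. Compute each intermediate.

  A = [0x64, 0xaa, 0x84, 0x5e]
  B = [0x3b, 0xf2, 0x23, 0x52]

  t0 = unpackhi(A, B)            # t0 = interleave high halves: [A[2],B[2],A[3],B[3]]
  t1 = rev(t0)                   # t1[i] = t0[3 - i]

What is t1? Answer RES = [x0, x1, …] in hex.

RES = [ 0x52  0x5e  0x23  0x84 ]

→ t0 |84|23|5e|52|
→ t1 |52|5e|23|84|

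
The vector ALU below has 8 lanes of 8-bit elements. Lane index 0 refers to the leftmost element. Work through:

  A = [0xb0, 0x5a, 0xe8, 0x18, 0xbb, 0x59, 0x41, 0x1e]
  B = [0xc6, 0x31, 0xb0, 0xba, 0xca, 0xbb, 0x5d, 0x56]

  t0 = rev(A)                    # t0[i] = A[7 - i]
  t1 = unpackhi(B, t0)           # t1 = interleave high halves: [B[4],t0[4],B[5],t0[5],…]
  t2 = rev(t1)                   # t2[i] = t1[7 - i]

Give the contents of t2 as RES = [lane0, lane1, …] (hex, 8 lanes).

t0 = [0x1e, 0x41, 0x59, 0xbb, 0x18, 0xe8, 0x5a, 0xb0]
t1 = [0xca, 0x18, 0xbb, 0xe8, 0x5d, 0x5a, 0x56, 0xb0]
t2 = [0xb0, 0x56, 0x5a, 0x5d, 0xe8, 0xbb, 0x18, 0xca]

RES = [ 0xb0  0x56  0x5a  0x5d  0xe8  0xbb  0x18  0xca ]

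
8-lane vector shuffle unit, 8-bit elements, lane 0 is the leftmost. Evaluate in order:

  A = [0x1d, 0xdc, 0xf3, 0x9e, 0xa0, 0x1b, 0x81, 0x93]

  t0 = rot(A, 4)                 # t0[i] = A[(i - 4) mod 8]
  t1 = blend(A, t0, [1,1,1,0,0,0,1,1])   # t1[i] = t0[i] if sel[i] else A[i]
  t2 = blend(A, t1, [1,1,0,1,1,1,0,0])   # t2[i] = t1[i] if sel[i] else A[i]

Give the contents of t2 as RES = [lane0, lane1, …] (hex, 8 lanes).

RES = [ 0xa0  0x1b  0xf3  0x9e  0xa0  0x1b  0x81  0x93 ]

t0 = [0xa0, 0x1b, 0x81, 0x93, 0x1d, 0xdc, 0xf3, 0x9e]
t1 = [0xa0, 0x1b, 0x81, 0x9e, 0xa0, 0x1b, 0xf3, 0x9e]
t2 = [0xa0, 0x1b, 0xf3, 0x9e, 0xa0, 0x1b, 0x81, 0x93]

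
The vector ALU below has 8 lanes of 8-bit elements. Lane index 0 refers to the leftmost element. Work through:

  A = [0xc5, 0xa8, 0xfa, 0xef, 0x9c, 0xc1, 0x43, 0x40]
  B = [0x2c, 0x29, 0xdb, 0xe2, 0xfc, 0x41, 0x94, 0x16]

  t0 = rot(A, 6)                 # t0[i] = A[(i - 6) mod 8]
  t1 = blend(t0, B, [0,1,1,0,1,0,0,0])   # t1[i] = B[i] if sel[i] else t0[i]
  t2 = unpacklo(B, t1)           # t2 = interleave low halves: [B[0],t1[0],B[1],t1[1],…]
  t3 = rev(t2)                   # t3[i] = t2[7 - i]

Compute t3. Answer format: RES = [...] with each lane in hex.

RES = [0xc1, 0xe2, 0xdb, 0xdb, 0x29, 0x29, 0xfa, 0x2c]

t0 = [0xfa, 0xef, 0x9c, 0xc1, 0x43, 0x40, 0xc5, 0xa8]
t1 = [0xfa, 0x29, 0xdb, 0xc1, 0xfc, 0x40, 0xc5, 0xa8]
t2 = [0x2c, 0xfa, 0x29, 0x29, 0xdb, 0xdb, 0xe2, 0xc1]
t3 = [0xc1, 0xe2, 0xdb, 0xdb, 0x29, 0x29, 0xfa, 0x2c]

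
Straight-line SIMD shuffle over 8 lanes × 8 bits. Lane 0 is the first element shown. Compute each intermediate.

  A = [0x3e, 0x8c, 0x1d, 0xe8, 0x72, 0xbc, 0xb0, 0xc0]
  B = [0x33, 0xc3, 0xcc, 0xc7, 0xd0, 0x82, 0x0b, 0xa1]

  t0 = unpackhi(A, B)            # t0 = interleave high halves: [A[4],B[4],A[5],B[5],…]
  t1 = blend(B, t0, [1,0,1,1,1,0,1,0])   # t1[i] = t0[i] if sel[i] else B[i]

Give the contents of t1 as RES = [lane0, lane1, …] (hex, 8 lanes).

RES = [ 0x72  0xc3  0xbc  0x82  0xb0  0x82  0xc0  0xa1 ]

t0 = [0x72, 0xd0, 0xbc, 0x82, 0xb0, 0x0b, 0xc0, 0xa1]
t1 = [0x72, 0xc3, 0xbc, 0x82, 0xb0, 0x82, 0xc0, 0xa1]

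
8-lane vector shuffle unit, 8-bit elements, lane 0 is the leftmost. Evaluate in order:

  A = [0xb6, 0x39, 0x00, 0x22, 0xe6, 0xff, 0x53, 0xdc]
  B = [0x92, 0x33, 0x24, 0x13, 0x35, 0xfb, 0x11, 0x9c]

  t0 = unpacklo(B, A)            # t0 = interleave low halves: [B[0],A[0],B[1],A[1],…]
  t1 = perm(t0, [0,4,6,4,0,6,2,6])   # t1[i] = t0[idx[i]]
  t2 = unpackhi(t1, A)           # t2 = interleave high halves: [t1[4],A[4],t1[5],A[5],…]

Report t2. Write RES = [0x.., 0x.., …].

RES = [0x92, 0xe6, 0x13, 0xff, 0x33, 0x53, 0x13, 0xdc]

t0 = [0x92, 0xb6, 0x33, 0x39, 0x24, 0x00, 0x13, 0x22]
t1 = [0x92, 0x24, 0x13, 0x24, 0x92, 0x13, 0x33, 0x13]
t2 = [0x92, 0xe6, 0x13, 0xff, 0x33, 0x53, 0x13, 0xdc]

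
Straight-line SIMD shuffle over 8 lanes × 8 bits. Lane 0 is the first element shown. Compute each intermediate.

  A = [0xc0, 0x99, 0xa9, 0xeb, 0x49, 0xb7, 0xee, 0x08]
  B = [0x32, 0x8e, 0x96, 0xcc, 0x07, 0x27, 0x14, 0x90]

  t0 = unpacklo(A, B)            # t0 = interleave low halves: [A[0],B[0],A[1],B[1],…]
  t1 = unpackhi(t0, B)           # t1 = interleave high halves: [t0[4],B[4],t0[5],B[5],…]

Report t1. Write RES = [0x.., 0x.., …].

RES = [ 0xa9  0x07  0x96  0x27  0xeb  0x14  0xcc  0x90 ]

→ t0 |c0|32|99|8e|a9|96|eb|cc|
→ t1 |a9|07|96|27|eb|14|cc|90|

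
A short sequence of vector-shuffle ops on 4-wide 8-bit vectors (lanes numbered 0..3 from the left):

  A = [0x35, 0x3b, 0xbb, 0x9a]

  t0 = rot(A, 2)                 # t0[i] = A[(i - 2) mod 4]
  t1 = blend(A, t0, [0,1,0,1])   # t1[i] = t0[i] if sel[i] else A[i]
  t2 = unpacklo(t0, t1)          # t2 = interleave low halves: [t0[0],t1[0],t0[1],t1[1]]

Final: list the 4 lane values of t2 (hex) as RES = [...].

→ t0 |bb|9a|35|3b|
→ t1 |35|9a|bb|3b|
→ t2 |bb|35|9a|9a|

RES = [0xbb, 0x35, 0x9a, 0x9a]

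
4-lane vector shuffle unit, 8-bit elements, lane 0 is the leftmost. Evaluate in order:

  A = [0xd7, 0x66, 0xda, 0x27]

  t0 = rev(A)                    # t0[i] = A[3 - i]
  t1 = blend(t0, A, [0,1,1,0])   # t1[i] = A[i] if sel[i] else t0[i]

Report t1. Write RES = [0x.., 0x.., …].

RES = [0x27, 0x66, 0xda, 0xd7]

  t0: 27 da 66 d7
  t1: 27 66 da d7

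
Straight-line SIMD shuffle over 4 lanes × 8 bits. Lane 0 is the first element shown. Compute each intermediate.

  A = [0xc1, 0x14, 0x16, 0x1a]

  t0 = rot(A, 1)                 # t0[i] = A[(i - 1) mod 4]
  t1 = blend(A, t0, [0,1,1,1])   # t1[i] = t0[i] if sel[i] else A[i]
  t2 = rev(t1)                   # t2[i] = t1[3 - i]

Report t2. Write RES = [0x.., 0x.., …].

RES = [ 0x16  0x14  0xc1  0xc1 ]

  t0: 1a c1 14 16
  t1: c1 c1 14 16
  t2: 16 14 c1 c1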